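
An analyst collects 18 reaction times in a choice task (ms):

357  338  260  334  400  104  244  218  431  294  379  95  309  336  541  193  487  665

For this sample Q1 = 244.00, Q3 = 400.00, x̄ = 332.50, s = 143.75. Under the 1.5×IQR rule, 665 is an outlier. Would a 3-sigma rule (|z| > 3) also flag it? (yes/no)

no

z = (665 − 332.50) / 143.75 = 2.31.
|z| = 2.31 ≤ 3.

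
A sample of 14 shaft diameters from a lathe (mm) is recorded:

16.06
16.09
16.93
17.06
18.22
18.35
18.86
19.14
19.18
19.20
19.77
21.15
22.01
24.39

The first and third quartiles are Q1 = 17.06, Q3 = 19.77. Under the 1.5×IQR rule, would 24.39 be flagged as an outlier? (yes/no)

yes

IQR = Q3 − Q1 = 19.77 − 17.06 = 2.71.
Lower fence = Q1 − 1.5·IQR = 17.06 − 4.065 = 12.995.
Upper fence = Q3 + 1.5·IQR = 19.77 + 4.065 = 23.835.
24.39 lies above the upper fence.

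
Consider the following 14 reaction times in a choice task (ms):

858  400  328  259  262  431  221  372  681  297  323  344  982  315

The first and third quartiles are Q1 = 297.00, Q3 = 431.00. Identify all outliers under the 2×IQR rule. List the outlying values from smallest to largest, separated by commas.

858, 982

IQR = Q3 − Q1 = 431.00 − 297.00 = 134.00.
Lower fence = Q1 − 2·IQR = 297.00 − 268.00 = 29.00.
Upper fence = Q3 + 2·IQR = 431.00 + 268.00 = 699.00.
858 > 699.00 → outlier.
982 > 699.00 → outlier.
All remaining values lie within [29.00, 699.00].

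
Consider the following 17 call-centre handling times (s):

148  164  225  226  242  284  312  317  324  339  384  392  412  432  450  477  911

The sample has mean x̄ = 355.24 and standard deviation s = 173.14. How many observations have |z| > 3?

Cutoffs: x̄ ± 3s = [-164.18, 874.66].
Outside the cutoffs: 911.

1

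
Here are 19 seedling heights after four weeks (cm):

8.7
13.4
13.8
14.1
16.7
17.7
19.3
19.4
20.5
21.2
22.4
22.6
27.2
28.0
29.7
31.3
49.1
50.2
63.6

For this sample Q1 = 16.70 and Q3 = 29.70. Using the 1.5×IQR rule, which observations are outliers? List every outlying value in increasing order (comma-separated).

50.2, 63.6

IQR = Q3 − Q1 = 29.70 − 16.70 = 13.00.
Lower fence = Q1 − 1.5·IQR = 16.70 − 19.50 = -2.80.
Upper fence = Q3 + 1.5·IQR = 29.70 + 19.50 = 49.20.
50.2 > 49.20 → outlier.
63.6 > 49.20 → outlier.
All remaining values lie within [-2.80, 49.20].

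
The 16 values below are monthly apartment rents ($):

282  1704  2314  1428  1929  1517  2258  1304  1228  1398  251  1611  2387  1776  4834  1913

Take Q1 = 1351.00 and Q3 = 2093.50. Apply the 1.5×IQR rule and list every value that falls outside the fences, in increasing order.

IQR = Q3 − Q1 = 2093.50 − 1351.00 = 742.50.
Lower fence = Q1 − 1.5·IQR = 1351.00 − 1113.75 = 237.25.
Upper fence = Q3 + 1.5·IQR = 2093.50 + 1113.75 = 3207.25.
4834 > 3207.25 → outlier.
All remaining values lie within [237.25, 3207.25].

4834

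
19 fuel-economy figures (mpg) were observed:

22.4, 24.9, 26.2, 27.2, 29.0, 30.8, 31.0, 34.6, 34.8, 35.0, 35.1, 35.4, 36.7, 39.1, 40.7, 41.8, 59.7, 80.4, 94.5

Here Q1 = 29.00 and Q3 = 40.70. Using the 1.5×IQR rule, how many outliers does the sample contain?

IQR = 11.70; fences at 29.00 − 17.55 = 11.45 and 40.70 + 17.55 = 58.25.
Outside the cutoffs: 59.7, 80.4, 94.5.

3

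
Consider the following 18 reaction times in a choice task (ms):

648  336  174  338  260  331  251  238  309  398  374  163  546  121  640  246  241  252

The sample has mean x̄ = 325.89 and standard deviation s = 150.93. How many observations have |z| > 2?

Cutoffs: x̄ ± 2s = [24.03, 627.75].
Outside the cutoffs: 640, 648.

2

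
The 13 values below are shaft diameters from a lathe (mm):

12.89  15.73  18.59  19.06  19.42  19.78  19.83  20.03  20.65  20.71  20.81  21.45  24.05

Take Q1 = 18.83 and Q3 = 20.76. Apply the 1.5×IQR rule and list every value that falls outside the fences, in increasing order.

12.89, 15.73, 24.05

IQR = Q3 − Q1 = 20.76 − 18.83 = 1.93.
Lower fence = Q1 − 1.5·IQR = 18.83 − 2.895 = 15.935.
Upper fence = Q3 + 1.5·IQR = 20.76 + 2.895 = 23.655.
12.89 < 15.935 → outlier.
15.73 < 15.935 → outlier.
24.05 > 23.655 → outlier.
All remaining values lie within [15.935, 23.655].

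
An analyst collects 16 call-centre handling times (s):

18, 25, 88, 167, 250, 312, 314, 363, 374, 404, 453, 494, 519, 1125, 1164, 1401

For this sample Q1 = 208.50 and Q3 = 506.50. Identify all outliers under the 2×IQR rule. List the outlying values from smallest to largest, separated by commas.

IQR = Q3 − Q1 = 506.50 − 208.50 = 298.00.
Lower fence = Q1 − 2·IQR = 208.50 − 596.00 = -387.50.
Upper fence = Q3 + 2·IQR = 506.50 + 596.00 = 1102.50.
1125 > 1102.50 → outlier.
1164 > 1102.50 → outlier.
1401 > 1102.50 → outlier.
All remaining values lie within [-387.50, 1102.50].

1125, 1164, 1401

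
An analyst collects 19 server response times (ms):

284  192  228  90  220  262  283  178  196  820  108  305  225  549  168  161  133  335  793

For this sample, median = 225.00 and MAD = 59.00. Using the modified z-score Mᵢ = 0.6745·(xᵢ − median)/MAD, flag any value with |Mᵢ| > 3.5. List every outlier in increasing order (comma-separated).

|Mᵢ| > 3.5 ⇔ |xᵢ − 225.00| > 3.5·59.00/0.6745 = 306.15.
So outliers lie outside [-81.15, 531.15].
549: M = 3.70 → outlier.
793: M = 6.49 → outlier.
820: M = 6.80 → outlier.

549, 793, 820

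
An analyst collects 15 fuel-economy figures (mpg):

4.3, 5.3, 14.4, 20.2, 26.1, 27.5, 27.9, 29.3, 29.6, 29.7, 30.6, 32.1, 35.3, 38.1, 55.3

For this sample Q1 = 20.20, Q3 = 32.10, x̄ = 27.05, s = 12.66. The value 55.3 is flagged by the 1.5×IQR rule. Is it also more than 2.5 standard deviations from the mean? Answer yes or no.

no

z = (55.3 − 27.05) / 12.66 = 2.23.
|z| = 2.23 ≤ 2.5.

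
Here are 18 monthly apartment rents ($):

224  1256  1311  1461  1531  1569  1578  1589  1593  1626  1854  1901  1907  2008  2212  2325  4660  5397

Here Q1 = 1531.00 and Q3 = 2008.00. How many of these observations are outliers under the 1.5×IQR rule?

IQR = 477.00; fences at 1531.00 − 715.50 = 815.50 and 2008.00 + 715.50 = 2723.50.
Outside the cutoffs: 224, 4660, 5397.

3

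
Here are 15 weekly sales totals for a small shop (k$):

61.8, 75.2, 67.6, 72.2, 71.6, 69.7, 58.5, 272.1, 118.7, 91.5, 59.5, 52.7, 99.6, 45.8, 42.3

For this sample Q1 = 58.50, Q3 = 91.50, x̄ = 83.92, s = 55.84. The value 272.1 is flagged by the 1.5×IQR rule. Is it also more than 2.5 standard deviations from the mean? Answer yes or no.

yes

z = (272.1 − 83.92) / 55.84 = 3.37.
|z| = 3.37 > 2.5.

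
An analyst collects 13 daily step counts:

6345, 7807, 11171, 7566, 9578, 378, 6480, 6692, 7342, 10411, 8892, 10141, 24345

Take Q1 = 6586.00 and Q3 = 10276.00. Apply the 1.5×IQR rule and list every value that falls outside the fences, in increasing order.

378, 24345

IQR = Q3 − Q1 = 10276.00 − 6586.00 = 3690.00.
Lower fence = Q1 − 1.5·IQR = 6586.00 − 5535.00 = 1051.00.
Upper fence = Q3 + 1.5·IQR = 10276.00 + 5535.00 = 15811.00.
378 < 1051.00 → outlier.
24345 > 15811.00 → outlier.
All remaining values lie within [1051.00, 15811.00].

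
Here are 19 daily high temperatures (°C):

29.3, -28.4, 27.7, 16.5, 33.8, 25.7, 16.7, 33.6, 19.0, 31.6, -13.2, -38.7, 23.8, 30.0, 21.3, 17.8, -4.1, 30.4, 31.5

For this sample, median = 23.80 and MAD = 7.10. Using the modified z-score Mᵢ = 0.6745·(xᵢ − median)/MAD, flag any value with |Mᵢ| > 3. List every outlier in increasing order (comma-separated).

-38.7, -28.4, -13.2

|Mᵢ| > 3 ⇔ |xᵢ − 23.80| > 3·7.10/0.6745 = 31.58.
So outliers lie outside [-7.78, 55.38].
-38.7: M = -5.94 → outlier.
-28.4: M = -4.96 → outlier.
-13.2: M = -3.52 → outlier.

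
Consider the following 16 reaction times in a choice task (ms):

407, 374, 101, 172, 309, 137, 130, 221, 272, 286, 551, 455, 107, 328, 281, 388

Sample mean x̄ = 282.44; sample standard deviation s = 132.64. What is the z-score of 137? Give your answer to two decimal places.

-1.10

z = (137 − 282.44) / 132.64 = -1.10.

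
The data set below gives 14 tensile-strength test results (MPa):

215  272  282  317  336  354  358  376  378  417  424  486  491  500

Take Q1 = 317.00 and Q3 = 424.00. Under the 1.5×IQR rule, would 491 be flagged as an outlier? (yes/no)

no

IQR = Q3 − Q1 = 424.00 − 317.00 = 107.00.
Lower fence = Q1 − 1.5·IQR = 317.00 − 160.50 = 156.50.
Upper fence = Q3 + 1.5·IQR = 424.00 + 160.50 = 584.50.
491 lies within [156.50, 584.50].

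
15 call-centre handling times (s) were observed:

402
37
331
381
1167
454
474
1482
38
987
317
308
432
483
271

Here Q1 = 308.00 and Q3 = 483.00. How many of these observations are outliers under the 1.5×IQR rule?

IQR = 175.00; fences at 308.00 − 262.50 = 45.50 and 483.00 + 262.50 = 745.50.
Outside the cutoffs: 37, 38, 987, 1167, 1482.

5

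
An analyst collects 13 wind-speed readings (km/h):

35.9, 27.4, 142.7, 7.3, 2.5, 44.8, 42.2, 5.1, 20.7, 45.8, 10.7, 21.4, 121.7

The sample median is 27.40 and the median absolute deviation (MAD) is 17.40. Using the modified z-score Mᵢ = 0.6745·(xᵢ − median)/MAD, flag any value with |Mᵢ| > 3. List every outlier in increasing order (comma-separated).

121.7, 142.7

|Mᵢ| > 3 ⇔ |xᵢ − 27.40| > 3·17.40/0.6745 = 77.39.
So outliers lie outside [-49.99, 104.79].
121.7: M = 3.66 → outlier.
142.7: M = 4.47 → outlier.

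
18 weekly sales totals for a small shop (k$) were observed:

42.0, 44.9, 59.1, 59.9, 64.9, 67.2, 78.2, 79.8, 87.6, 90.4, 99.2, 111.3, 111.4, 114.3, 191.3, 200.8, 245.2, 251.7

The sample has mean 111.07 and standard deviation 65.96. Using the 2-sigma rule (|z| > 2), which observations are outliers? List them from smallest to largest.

Cutoffs at x̄ ± 2s: 111.07 ± 2·65.96 = [-20.85, 242.99].
245.2: z = 2.03, |z| > 2 → outlier.
251.7: z = 2.13, |z| > 2 → outlier.
Every other value lies within [-20.85, 242.99].

245.2, 251.7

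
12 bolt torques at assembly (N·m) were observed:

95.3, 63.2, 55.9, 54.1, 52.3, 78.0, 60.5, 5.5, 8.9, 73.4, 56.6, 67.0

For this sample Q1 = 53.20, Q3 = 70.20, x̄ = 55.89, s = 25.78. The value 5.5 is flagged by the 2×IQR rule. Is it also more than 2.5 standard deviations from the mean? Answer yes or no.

no

z = (5.5 − 55.89) / 25.78 = -1.95.
|z| = 1.95 ≤ 2.5.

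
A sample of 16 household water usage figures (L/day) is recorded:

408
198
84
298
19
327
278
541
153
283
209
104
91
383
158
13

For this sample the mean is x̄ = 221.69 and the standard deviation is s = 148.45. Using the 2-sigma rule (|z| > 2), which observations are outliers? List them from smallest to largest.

541

Cutoffs at x̄ ± 2s: 221.69 ± 2·148.45 = [-75.21, 518.59].
541: z = 2.15, |z| > 2 → outlier.
Every other value lies within [-75.21, 518.59].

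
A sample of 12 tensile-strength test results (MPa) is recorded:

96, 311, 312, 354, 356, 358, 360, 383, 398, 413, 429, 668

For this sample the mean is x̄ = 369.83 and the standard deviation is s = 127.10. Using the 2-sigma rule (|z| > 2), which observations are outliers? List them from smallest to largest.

96, 668

Cutoffs at x̄ ± 2s: 369.83 ± 2·127.10 = [115.63, 624.03].
96: z = -2.15, |z| > 2 → outlier.
668: z = 2.35, |z| > 2 → outlier.
Every other value lies within [115.63, 624.03].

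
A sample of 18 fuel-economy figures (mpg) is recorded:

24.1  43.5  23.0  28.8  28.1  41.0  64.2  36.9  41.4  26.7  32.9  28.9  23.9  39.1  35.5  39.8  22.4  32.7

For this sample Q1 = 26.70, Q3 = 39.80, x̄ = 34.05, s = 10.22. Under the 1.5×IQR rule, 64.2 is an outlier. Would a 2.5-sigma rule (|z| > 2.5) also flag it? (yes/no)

z = (64.2 − 34.05) / 10.22 = 2.95.
|z| = 2.95 > 2.5.

yes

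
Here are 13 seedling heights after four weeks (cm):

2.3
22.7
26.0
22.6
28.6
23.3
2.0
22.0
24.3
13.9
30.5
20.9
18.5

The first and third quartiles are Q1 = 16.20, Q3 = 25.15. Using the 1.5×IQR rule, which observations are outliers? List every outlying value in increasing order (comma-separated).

IQR = Q3 − Q1 = 25.15 − 16.20 = 8.95.
Lower fence = Q1 − 1.5·IQR = 16.20 − 13.425 = 2.775.
Upper fence = Q3 + 1.5·IQR = 25.15 + 13.425 = 38.575.
2.0 < 2.775 → outlier.
2.3 < 2.775 → outlier.
All remaining values lie within [2.775, 38.575].

2.0, 2.3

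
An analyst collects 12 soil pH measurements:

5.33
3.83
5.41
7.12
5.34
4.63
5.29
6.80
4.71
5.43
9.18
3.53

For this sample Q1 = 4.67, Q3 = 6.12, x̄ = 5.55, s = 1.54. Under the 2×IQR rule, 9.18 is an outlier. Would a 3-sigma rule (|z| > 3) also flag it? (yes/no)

no

z = (9.18 − 5.55) / 1.54 = 2.36.
|z| = 2.36 ≤ 3.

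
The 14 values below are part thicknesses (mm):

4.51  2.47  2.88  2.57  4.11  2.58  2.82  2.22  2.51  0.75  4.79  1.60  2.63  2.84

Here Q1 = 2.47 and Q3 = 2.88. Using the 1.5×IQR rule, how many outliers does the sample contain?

5

IQR = 0.41; fences at 2.47 − 0.615 = 1.855 and 2.88 + 0.615 = 3.495.
Outside the cutoffs: 0.75, 1.60, 4.11, 4.51, 4.79.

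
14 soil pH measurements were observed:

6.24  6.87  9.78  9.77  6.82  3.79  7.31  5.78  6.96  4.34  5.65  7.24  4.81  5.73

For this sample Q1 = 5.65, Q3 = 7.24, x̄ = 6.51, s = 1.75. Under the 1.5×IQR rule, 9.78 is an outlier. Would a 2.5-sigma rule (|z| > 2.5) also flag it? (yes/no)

z = (9.78 − 6.51) / 1.75 = 1.87.
|z| = 1.87 ≤ 2.5.

no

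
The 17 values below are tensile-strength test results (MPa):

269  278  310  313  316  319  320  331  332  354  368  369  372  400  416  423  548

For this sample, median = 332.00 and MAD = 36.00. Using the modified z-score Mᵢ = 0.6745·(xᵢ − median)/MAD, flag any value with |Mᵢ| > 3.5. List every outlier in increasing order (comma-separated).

|Mᵢ| > 3.5 ⇔ |xᵢ − 332.00| > 3.5·36.00/0.6745 = 186.81.
So outliers lie outside [145.19, 518.81].
548: M = 4.05 → outlier.

548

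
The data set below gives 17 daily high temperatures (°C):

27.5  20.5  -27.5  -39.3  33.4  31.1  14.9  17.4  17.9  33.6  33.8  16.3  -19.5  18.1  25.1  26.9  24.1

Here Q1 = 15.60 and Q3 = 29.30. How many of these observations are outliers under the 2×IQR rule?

3

IQR = 13.70; fences at 15.60 − 27.40 = -11.80 and 29.30 + 27.40 = 56.70.
Outside the cutoffs: -39.3, -27.5, -19.5.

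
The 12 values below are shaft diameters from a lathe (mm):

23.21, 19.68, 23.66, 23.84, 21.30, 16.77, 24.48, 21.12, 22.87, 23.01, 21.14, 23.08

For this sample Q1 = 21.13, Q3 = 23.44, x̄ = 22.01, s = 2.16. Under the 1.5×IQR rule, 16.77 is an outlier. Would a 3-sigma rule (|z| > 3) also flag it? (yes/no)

no

z = (16.77 − 22.01) / 2.16 = -2.43.
|z| = 2.43 ≤ 3.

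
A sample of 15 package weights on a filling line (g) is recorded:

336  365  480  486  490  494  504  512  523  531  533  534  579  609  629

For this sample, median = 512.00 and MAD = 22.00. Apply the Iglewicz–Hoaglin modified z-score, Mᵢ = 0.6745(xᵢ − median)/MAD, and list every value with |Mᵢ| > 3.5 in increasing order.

336, 365, 629

|Mᵢ| > 3.5 ⇔ |xᵢ − 512.00| > 3.5·22.00/0.6745 = 114.16.
So outliers lie outside [397.84, 626.16].
336: M = -5.40 → outlier.
365: M = -4.51 → outlier.
629: M = 3.59 → outlier.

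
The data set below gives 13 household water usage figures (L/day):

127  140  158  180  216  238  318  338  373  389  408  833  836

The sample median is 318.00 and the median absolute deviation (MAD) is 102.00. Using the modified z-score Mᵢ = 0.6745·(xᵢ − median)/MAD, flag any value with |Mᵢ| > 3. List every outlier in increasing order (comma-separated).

|Mᵢ| > 3 ⇔ |xᵢ − 318.00| > 3·102.00/0.6745 = 453.67.
So outliers lie outside [-135.67, 771.67].
833: M = 3.41 → outlier.
836: M = 3.43 → outlier.

833, 836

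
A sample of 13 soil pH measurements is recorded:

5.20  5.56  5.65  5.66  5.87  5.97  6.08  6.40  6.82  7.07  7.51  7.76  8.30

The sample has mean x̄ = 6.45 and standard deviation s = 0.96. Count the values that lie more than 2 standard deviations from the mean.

Cutoffs: x̄ ± 2s = [4.53, 8.37].
Every value lies within the cutoffs.

0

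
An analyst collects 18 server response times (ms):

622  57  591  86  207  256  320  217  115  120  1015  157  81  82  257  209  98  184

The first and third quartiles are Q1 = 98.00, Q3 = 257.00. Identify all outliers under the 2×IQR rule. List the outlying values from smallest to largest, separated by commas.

591, 622, 1015

IQR = Q3 − Q1 = 257.00 − 98.00 = 159.00.
Lower fence = Q1 − 2·IQR = 98.00 − 318.00 = -220.00.
Upper fence = Q3 + 2·IQR = 257.00 + 318.00 = 575.00.
591 > 575.00 → outlier.
622 > 575.00 → outlier.
1015 > 575.00 → outlier.
All remaining values lie within [-220.00, 575.00].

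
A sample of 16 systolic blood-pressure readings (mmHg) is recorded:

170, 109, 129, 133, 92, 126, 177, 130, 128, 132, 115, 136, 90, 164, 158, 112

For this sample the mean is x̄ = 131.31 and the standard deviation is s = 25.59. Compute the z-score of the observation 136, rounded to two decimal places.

z = (136 − 131.31) / 25.59 = 0.18.

0.18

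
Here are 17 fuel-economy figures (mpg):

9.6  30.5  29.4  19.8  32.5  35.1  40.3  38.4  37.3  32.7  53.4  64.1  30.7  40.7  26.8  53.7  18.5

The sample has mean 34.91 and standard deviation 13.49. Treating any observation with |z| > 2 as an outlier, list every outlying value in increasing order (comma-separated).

Cutoffs at x̄ ± 2s: 34.91 ± 2·13.49 = [7.93, 61.89].
64.1: z = 2.16, |z| > 2 → outlier.
Every other value lies within [7.93, 61.89].

64.1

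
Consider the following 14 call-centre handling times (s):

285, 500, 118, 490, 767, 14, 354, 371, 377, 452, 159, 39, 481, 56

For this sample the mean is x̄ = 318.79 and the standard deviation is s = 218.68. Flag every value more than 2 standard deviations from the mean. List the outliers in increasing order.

767

Cutoffs at x̄ ± 2s: 318.79 ± 2·218.68 = [-118.57, 756.15].
767: z = 2.05, |z| > 2 → outlier.
Every other value lies within [-118.57, 756.15].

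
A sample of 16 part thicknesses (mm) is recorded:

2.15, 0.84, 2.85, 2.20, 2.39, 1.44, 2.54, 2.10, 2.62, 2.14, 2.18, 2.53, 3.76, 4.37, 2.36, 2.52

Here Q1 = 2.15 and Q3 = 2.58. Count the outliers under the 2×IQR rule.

IQR = 0.43; fences at 2.15 − 0.86 = 1.29 and 2.58 + 0.86 = 3.44.
Outside the cutoffs: 0.84, 3.76, 4.37.

3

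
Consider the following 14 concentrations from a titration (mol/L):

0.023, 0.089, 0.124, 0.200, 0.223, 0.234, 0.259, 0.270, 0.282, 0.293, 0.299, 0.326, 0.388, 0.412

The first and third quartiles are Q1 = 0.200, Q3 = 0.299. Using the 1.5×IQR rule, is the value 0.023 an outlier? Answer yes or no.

yes

IQR = Q3 − Q1 = 0.299 − 0.200 = 0.099.
Lower fence = Q1 − 1.5·IQR = 0.200 − 0.1485 = 0.0515.
Upper fence = Q3 + 1.5·IQR = 0.299 + 0.1485 = 0.4475.
0.023 lies below the lower fence.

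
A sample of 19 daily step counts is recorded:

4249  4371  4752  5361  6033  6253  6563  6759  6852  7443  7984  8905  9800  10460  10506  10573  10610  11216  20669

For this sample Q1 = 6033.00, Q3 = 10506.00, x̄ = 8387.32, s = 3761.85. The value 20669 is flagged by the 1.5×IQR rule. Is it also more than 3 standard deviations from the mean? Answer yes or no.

z = (20669 − 8387.32) / 3761.85 = 3.26.
|z| = 3.26 > 3.

yes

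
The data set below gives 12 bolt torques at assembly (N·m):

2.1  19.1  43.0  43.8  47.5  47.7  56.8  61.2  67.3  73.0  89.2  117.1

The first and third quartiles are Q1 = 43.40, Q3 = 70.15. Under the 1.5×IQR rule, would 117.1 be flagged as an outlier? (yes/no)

IQR = Q3 − Q1 = 70.15 − 43.40 = 26.75.
Lower fence = Q1 − 1.5·IQR = 43.40 − 40.125 = 3.275.
Upper fence = Q3 + 1.5·IQR = 70.15 + 40.125 = 110.275.
117.1 lies above the upper fence.

yes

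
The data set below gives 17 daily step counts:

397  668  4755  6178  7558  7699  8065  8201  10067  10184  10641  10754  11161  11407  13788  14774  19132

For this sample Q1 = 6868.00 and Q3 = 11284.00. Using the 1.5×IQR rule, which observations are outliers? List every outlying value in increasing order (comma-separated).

19132

IQR = Q3 − Q1 = 11284.00 − 6868.00 = 4416.00.
Lower fence = Q1 − 1.5·IQR = 6868.00 − 6624.00 = 244.00.
Upper fence = Q3 + 1.5·IQR = 11284.00 + 6624.00 = 17908.00.
19132 > 17908.00 → outlier.
All remaining values lie within [244.00, 17908.00].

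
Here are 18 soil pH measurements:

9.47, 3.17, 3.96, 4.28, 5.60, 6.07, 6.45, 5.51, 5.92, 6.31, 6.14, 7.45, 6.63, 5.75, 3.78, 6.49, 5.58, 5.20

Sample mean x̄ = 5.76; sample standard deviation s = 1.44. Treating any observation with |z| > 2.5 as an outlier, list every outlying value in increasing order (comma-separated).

9.47

Cutoffs at x̄ ± 2.5s: 5.76 ± 2.5·1.44 = [2.16, 9.36].
9.47: z = 2.58, |z| > 2.5 → outlier.
Every other value lies within [2.16, 9.36].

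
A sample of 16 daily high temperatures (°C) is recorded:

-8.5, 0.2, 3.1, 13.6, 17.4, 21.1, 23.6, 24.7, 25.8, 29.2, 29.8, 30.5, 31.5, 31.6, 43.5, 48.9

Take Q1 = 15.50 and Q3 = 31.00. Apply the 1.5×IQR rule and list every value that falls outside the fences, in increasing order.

IQR = Q3 − Q1 = 31.00 − 15.50 = 15.50.
Lower fence = Q1 − 1.5·IQR = 15.50 − 23.25 = -7.75.
Upper fence = Q3 + 1.5·IQR = 31.00 + 23.25 = 54.25.
-8.5 < -7.75 → outlier.
All remaining values lie within [-7.75, 54.25].

-8.5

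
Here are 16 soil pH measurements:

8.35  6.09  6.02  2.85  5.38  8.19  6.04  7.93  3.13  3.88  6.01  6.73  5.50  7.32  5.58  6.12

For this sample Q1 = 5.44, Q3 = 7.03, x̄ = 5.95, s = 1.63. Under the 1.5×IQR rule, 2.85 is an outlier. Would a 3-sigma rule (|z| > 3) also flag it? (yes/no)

z = (2.85 − 5.95) / 1.63 = -1.90.
|z| = 1.90 ≤ 3.

no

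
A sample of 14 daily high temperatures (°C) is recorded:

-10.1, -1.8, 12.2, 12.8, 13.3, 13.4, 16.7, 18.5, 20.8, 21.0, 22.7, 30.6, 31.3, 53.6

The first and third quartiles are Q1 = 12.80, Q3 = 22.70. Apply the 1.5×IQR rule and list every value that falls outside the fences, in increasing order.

-10.1, 53.6

IQR = Q3 − Q1 = 22.70 − 12.80 = 9.90.
Lower fence = Q1 − 1.5·IQR = 12.80 − 14.85 = -2.05.
Upper fence = Q3 + 1.5·IQR = 22.70 + 14.85 = 37.55.
-10.1 < -2.05 → outlier.
53.6 > 37.55 → outlier.
All remaining values lie within [-2.05, 37.55].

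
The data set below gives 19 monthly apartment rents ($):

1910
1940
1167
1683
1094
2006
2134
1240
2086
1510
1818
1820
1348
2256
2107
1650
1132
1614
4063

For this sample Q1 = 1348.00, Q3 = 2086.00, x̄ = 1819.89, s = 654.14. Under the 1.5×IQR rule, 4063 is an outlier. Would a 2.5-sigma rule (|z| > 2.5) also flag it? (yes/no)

yes

z = (4063 − 1819.89) / 654.14 = 3.43.
|z| = 3.43 > 2.5.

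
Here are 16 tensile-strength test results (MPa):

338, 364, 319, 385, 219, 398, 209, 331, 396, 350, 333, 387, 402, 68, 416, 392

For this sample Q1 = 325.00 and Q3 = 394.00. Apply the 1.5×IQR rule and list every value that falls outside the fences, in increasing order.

68, 209, 219

IQR = Q3 − Q1 = 394.00 − 325.00 = 69.00.
Lower fence = Q1 − 1.5·IQR = 325.00 − 103.50 = 221.50.
Upper fence = Q3 + 1.5·IQR = 394.00 + 103.50 = 497.50.
68 < 221.50 → outlier.
209 < 221.50 → outlier.
219 < 221.50 → outlier.
All remaining values lie within [221.50, 497.50].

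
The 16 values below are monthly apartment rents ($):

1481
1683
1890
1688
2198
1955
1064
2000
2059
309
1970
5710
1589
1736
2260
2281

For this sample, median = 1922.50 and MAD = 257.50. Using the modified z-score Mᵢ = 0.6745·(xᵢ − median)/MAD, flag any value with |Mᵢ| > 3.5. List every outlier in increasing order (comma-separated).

309, 5710

|Mᵢ| > 3.5 ⇔ |xᵢ − 1922.50| > 3.5·257.50/0.6745 = 1336.17.
So outliers lie outside [586.33, 3258.67].
309: M = -4.23 → outlier.
5710: M = 9.92 → outlier.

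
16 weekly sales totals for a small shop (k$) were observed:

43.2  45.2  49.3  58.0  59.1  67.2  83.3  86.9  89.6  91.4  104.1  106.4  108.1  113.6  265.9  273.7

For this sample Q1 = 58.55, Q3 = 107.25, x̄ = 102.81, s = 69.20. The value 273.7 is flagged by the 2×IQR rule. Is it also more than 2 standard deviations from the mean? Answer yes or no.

yes

z = (273.7 − 102.81) / 69.20 = 2.47.
|z| = 2.47 > 2.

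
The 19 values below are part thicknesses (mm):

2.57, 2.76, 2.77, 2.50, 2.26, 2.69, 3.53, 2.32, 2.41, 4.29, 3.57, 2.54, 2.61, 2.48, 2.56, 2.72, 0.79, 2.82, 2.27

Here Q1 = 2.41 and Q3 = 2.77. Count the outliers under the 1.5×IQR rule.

IQR = 0.36; fences at 2.41 − 0.54 = 1.87 and 2.77 + 0.54 = 3.31.
Outside the cutoffs: 0.79, 3.53, 3.57, 4.29.

4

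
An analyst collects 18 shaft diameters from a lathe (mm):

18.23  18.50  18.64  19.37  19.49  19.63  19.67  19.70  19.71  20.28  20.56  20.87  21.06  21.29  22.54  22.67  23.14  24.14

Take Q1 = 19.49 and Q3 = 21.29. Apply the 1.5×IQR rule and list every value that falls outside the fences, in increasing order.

24.14

IQR = Q3 − Q1 = 21.29 − 19.49 = 1.80.
Lower fence = Q1 − 1.5·IQR = 19.49 − 2.70 = 16.79.
Upper fence = Q3 + 1.5·IQR = 21.29 + 2.70 = 23.99.
24.14 > 23.99 → outlier.
All remaining values lie within [16.79, 23.99].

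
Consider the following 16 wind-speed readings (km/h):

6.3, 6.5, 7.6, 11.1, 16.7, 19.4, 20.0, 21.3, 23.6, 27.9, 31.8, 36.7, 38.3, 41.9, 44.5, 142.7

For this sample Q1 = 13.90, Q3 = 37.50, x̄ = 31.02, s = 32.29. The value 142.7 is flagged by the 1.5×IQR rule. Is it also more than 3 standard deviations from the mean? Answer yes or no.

yes

z = (142.7 − 31.02) / 32.29 = 3.46.
|z| = 3.46 > 3.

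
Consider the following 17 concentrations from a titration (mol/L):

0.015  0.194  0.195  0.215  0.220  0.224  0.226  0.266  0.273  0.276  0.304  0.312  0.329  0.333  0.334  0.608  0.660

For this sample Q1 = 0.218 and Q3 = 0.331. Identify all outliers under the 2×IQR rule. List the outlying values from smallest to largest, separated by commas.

IQR = Q3 − Q1 = 0.331 − 0.218 = 0.113.
Lower fence = Q1 − 2·IQR = 0.218 − 0.226 = -0.008.
Upper fence = Q3 + 2·IQR = 0.331 + 0.226 = 0.557.
0.608 > 0.557 → outlier.
0.660 > 0.557 → outlier.
All remaining values lie within [-0.008, 0.557].

0.608, 0.660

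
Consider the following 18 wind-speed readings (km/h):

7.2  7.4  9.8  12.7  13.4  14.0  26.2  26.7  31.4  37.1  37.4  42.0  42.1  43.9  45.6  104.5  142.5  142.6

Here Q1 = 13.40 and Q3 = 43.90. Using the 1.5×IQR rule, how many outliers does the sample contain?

IQR = 30.50; fences at 13.40 − 45.75 = -32.35 and 43.90 + 45.75 = 89.65.
Outside the cutoffs: 104.5, 142.5, 142.6.

3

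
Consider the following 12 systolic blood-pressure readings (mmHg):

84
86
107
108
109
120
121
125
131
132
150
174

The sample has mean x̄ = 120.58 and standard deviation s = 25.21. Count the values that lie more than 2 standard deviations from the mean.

1

Cutoffs: x̄ ± 2s = [70.16, 171.00].
Outside the cutoffs: 174.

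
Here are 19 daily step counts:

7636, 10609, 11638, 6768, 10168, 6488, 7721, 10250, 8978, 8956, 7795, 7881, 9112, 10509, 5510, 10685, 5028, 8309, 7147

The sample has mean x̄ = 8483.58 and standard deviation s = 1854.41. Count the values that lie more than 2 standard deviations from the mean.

Cutoffs: x̄ ± 2s = [4774.76, 12192.40].
Every value lies within the cutoffs.

0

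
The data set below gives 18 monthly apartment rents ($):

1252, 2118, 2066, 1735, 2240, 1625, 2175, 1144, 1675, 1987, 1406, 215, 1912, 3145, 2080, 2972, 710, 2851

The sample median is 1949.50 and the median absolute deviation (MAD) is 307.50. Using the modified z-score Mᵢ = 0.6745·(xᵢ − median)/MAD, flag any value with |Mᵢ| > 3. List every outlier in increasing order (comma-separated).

215

|Mᵢ| > 3 ⇔ |xᵢ − 1949.50| > 3·307.50/0.6745 = 1367.68.
So outliers lie outside [581.82, 3317.18].
215: M = -3.80 → outlier.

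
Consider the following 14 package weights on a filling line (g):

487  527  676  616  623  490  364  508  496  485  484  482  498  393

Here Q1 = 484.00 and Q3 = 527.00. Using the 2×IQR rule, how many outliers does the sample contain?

IQR = 43.00; fences at 484.00 − 86.00 = 398.00 and 527.00 + 86.00 = 613.00.
Outside the cutoffs: 364, 393, 616, 623, 676.

5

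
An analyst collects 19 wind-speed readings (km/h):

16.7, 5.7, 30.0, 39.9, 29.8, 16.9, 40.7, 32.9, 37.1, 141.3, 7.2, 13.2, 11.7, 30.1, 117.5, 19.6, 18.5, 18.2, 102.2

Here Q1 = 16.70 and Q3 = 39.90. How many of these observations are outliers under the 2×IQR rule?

3

IQR = 23.20; fences at 16.70 − 46.40 = -29.70 and 39.90 + 46.40 = 86.30.
Outside the cutoffs: 102.2, 117.5, 141.3.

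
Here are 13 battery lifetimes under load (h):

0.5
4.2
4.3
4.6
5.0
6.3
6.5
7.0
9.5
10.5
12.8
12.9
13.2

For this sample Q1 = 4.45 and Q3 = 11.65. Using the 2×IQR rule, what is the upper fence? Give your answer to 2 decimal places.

26.05

IQR = Q3 − Q1 = 11.65 − 4.45 = 7.20.
Lower fence = Q1 − 2·IQR = 4.45 − 14.40 = -9.95.
Upper fence = Q3 + 2·IQR = 11.65 + 14.40 = 26.05.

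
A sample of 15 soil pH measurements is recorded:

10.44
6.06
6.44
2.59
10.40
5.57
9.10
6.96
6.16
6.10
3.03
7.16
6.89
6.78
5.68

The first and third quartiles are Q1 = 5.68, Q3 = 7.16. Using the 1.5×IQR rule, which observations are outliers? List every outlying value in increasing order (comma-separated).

2.59, 3.03, 10.40, 10.44

IQR = Q3 − Q1 = 7.16 − 5.68 = 1.48.
Lower fence = Q1 − 1.5·IQR = 5.68 − 2.22 = 3.46.
Upper fence = Q3 + 1.5·IQR = 7.16 + 2.22 = 9.38.
2.59 < 3.46 → outlier.
3.03 < 3.46 → outlier.
10.40 > 9.38 → outlier.
10.44 > 9.38 → outlier.
All remaining values lie within [3.46, 9.38].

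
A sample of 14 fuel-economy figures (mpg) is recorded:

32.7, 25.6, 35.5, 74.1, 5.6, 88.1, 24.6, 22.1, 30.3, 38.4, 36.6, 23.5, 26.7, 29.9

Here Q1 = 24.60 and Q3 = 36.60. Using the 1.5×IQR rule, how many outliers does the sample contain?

IQR = 12.00; fences at 24.60 − 18.00 = 6.60 and 36.60 + 18.00 = 54.60.
Outside the cutoffs: 5.6, 74.1, 88.1.

3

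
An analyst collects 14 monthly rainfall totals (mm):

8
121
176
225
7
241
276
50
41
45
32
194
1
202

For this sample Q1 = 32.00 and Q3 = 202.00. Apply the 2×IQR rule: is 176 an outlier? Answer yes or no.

IQR = Q3 − Q1 = 202.00 − 32.00 = 170.00.
Lower fence = Q1 − 2·IQR = 32.00 − 340.00 = -308.00.
Upper fence = Q3 + 2·IQR = 202.00 + 340.00 = 542.00.
176 lies within [-308.00, 542.00].

no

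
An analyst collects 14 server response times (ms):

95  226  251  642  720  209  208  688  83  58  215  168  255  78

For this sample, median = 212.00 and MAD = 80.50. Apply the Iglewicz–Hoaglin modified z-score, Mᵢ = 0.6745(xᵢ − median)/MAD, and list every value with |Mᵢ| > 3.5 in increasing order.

|Mᵢ| > 3.5 ⇔ |xᵢ − 212.00| > 3.5·80.50/0.6745 = 417.72.
So outliers lie outside [-205.72, 629.72].
642: M = 3.60 → outlier.
688: M = 3.99 → outlier.
720: M = 4.26 → outlier.

642, 688, 720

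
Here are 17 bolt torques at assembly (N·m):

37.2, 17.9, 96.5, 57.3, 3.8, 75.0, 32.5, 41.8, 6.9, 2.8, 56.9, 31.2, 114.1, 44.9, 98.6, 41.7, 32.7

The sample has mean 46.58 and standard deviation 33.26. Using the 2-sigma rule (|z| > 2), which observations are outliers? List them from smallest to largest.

114.1

Cutoffs at x̄ ± 2s: 46.58 ± 2·33.26 = [-19.94, 113.10].
114.1: z = 2.03, |z| > 2 → outlier.
Every other value lies within [-19.94, 113.10].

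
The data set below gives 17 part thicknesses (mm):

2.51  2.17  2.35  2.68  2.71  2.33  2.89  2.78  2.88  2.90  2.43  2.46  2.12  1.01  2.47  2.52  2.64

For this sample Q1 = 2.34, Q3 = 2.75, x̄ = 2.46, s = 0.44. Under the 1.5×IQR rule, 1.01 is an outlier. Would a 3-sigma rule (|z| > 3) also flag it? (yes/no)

z = (1.01 − 2.46) / 0.44 = -3.30.
|z| = 3.30 > 3.

yes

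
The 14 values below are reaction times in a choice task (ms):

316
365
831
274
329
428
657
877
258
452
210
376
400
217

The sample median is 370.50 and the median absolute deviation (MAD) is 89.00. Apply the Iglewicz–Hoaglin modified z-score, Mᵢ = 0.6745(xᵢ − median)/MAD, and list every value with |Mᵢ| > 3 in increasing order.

|Mᵢ| > 3 ⇔ |xᵢ − 370.50| > 3·89.00/0.6745 = 395.85.
So outliers lie outside [-25.35, 766.35].
831: M = 3.49 → outlier.
877: M = 3.84 → outlier.

831, 877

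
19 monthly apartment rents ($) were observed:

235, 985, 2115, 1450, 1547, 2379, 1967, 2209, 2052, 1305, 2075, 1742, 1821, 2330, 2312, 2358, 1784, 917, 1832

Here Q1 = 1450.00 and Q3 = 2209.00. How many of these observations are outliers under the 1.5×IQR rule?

IQR = 759.00; fences at 1450.00 − 1138.50 = 311.50 and 2209.00 + 1138.50 = 3347.50.
Outside the cutoffs: 235.

1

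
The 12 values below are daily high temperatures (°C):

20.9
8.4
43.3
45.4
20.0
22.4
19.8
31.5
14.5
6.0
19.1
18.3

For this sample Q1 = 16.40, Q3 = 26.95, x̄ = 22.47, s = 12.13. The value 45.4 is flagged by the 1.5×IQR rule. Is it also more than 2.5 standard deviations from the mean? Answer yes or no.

z = (45.4 − 22.47) / 12.13 = 1.89.
|z| = 1.89 ≤ 2.5.

no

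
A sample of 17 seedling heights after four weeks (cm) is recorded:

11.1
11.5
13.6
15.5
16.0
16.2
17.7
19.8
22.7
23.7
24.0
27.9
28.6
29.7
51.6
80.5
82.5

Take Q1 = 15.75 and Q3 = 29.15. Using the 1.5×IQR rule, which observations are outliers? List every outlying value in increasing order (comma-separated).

IQR = Q3 − Q1 = 29.15 − 15.75 = 13.40.
Lower fence = Q1 − 1.5·IQR = 15.75 − 20.10 = -4.35.
Upper fence = Q3 + 1.5·IQR = 29.15 + 20.10 = 49.25.
51.6 > 49.25 → outlier.
80.5 > 49.25 → outlier.
82.5 > 49.25 → outlier.
All remaining values lie within [-4.35, 49.25].

51.6, 80.5, 82.5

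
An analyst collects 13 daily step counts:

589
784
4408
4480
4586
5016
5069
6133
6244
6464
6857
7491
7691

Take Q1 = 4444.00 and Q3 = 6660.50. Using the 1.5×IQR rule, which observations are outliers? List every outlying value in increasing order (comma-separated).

IQR = Q3 − Q1 = 6660.50 − 4444.00 = 2216.50.
Lower fence = Q1 − 1.5·IQR = 4444.00 − 3324.75 = 1119.25.
Upper fence = Q3 + 1.5·IQR = 6660.50 + 3324.75 = 9985.25.
589 < 1119.25 → outlier.
784 < 1119.25 → outlier.
All remaining values lie within [1119.25, 9985.25].

589, 784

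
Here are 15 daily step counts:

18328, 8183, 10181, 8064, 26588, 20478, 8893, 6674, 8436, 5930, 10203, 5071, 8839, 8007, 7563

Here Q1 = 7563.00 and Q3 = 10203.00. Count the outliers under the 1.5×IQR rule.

3

IQR = 2640.00; fences at 7563.00 − 3960.00 = 3603.00 and 10203.00 + 3960.00 = 14163.00.
Outside the cutoffs: 18328, 20478, 26588.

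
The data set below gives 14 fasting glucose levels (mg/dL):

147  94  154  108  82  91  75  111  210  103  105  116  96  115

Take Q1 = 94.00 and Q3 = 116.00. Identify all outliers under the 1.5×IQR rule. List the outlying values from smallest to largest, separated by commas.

IQR = Q3 − Q1 = 116.00 − 94.00 = 22.00.
Lower fence = Q1 − 1.5·IQR = 94.00 − 33.00 = 61.00.
Upper fence = Q3 + 1.5·IQR = 116.00 + 33.00 = 149.00.
154 > 149.00 → outlier.
210 > 149.00 → outlier.
All remaining values lie within [61.00, 149.00].

154, 210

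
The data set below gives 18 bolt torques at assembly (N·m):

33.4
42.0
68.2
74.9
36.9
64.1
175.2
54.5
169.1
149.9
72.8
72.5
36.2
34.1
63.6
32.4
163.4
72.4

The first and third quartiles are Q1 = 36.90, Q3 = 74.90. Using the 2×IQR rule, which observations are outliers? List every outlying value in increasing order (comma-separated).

163.4, 169.1, 175.2

IQR = Q3 − Q1 = 74.90 − 36.90 = 38.00.
Lower fence = Q1 − 2·IQR = 36.90 − 76.00 = -39.10.
Upper fence = Q3 + 2·IQR = 74.90 + 76.00 = 150.90.
163.4 > 150.90 → outlier.
169.1 > 150.90 → outlier.
175.2 > 150.90 → outlier.
All remaining values lie within [-39.10, 150.90].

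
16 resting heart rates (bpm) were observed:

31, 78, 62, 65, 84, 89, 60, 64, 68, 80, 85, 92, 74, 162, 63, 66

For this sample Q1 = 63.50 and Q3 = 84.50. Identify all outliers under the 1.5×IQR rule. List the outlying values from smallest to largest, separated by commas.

31, 162

IQR = Q3 − Q1 = 84.50 − 63.50 = 21.00.
Lower fence = Q1 − 1.5·IQR = 63.50 − 31.50 = 32.00.
Upper fence = Q3 + 1.5·IQR = 84.50 + 31.50 = 116.00.
31 < 32.00 → outlier.
162 > 116.00 → outlier.
All remaining values lie within [32.00, 116.00].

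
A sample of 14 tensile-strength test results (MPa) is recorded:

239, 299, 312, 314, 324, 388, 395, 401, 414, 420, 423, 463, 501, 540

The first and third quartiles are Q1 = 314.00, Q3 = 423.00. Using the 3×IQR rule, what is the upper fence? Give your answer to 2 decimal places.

750.00

IQR = Q3 − Q1 = 423.00 − 314.00 = 109.00.
Lower fence = Q1 − 3·IQR = 314.00 − 327.00 = -13.00.
Upper fence = Q3 + 3·IQR = 423.00 + 327.00 = 750.00.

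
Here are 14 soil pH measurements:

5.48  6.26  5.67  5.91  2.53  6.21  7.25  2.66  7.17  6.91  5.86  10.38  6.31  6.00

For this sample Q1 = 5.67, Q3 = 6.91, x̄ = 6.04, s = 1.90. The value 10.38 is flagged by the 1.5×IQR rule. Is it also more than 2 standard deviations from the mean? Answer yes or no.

yes

z = (10.38 − 6.04) / 1.90 = 2.28.
|z| = 2.28 > 2.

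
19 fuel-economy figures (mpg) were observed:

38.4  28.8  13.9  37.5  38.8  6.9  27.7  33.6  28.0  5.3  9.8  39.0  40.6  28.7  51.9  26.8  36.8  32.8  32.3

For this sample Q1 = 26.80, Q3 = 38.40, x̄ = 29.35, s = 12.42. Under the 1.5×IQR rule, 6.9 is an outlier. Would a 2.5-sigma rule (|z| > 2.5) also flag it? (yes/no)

no

z = (6.9 − 29.35) / 12.42 = -1.81.
|z| = 1.81 ≤ 2.5.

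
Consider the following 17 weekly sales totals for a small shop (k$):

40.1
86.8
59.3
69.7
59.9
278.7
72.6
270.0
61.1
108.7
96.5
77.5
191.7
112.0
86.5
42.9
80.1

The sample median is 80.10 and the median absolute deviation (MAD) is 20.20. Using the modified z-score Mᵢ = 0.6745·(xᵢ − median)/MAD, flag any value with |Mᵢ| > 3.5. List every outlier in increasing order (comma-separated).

191.7, 270.0, 278.7

|Mᵢ| > 3.5 ⇔ |xᵢ − 80.10| > 3.5·20.20/0.6745 = 104.82.
So outliers lie outside [-24.72, 184.92].
191.7: M = 3.73 → outlier.
270.0: M = 6.34 → outlier.
278.7: M = 6.63 → outlier.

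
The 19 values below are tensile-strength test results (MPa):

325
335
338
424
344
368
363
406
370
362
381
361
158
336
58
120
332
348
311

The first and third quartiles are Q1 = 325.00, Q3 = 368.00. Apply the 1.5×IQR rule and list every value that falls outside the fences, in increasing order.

IQR = Q3 − Q1 = 368.00 − 325.00 = 43.00.
Lower fence = Q1 − 1.5·IQR = 325.00 − 64.50 = 260.50.
Upper fence = Q3 + 1.5·IQR = 368.00 + 64.50 = 432.50.
58 < 260.50 → outlier.
120 < 260.50 → outlier.
158 < 260.50 → outlier.
All remaining values lie within [260.50, 432.50].

58, 120, 158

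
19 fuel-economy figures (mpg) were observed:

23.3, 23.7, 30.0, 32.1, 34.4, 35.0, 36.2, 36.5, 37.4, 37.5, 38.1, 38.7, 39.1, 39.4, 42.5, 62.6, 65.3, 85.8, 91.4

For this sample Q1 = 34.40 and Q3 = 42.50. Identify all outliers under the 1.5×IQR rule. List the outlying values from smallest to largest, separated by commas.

62.6, 65.3, 85.8, 91.4

IQR = Q3 − Q1 = 42.50 − 34.40 = 8.10.
Lower fence = Q1 − 1.5·IQR = 34.40 − 12.15 = 22.25.
Upper fence = Q3 + 1.5·IQR = 42.50 + 12.15 = 54.65.
62.6 > 54.65 → outlier.
65.3 > 54.65 → outlier.
85.8 > 54.65 → outlier.
91.4 > 54.65 → outlier.
All remaining values lie within [22.25, 54.65].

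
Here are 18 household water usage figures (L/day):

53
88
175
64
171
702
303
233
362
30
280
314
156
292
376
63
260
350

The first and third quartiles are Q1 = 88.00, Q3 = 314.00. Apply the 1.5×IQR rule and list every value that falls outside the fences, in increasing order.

IQR = Q3 − Q1 = 314.00 − 88.00 = 226.00.
Lower fence = Q1 − 1.5·IQR = 88.00 − 339.00 = -251.00.
Upper fence = Q3 + 1.5·IQR = 314.00 + 339.00 = 653.00.
702 > 653.00 → outlier.
All remaining values lie within [-251.00, 653.00].

702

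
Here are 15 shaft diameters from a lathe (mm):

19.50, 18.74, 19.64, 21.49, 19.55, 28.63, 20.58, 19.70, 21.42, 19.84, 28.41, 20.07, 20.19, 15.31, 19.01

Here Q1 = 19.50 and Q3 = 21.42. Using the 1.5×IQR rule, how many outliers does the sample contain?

3

IQR = 1.92; fences at 19.50 − 2.88 = 16.62 and 21.42 + 2.88 = 24.30.
Outside the cutoffs: 15.31, 28.41, 28.63.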